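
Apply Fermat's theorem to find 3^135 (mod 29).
By Fermat: 3^{28} ≡ 1 (mod 29). 135 = 4×28 + 23. So 3^{135} ≡ 3^{23} ≡ 8 (mod 29)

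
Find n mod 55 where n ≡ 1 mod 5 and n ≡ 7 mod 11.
M = 5 × 11 = 55. M₁ = 11, y₁ ≡ 1 mod 5. M₂ = 5, y₂ ≡ 9 mod 11. n = 1×11×1 + 7×5×9 ≡ 51 mod 55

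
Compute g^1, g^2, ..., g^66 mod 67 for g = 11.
11^1, 11^2, ..., 11^{66} mod 67: [11, 54, 58, 35, 50, 14, 20, 19, 8, 21, 30, 62, 12, 65, 45, 26, 18, 64, 34, 39, 27, 29, 51, 25, 7, 10, 43, 4, 44, 15, 31, 6, 66, 56, 13, 9, 32, 17, 53, 47, 48, 59, 46, 37, 5, 55, 2, 22, 41, 49, 3, 33, 28, 40, 38, 16, 42, 60, 57, 24, 63, 23, 52, 36, 61, 1]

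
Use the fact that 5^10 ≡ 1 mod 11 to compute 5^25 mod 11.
By Fermat: 5^{10} ≡ 1 mod 11. 25 = 2×10 + 5. So 5^{25} ≡ 5^{5} ≡ 1 mod 11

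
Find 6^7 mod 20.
By repeated squaring mod 20: 6^{1}≡6, 6^{2}≡16, 6^{4}≡16. Then 6^{7} = 6^{4+2+1} ≡ 16 × 16 × 6 ≡ 16 mod 20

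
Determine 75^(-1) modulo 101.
Since 101 is prime, by Fermat 75^(-1) ≡ 75^{99} ≡ 66 (mod 101). Verify: 75 × 66 = 4950 ≡ 1 (mod 101)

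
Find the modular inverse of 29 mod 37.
Since 37 is prime, by Fermat 29^(-1) ≡ 29^{35} ≡ 23 (mod 37). Verify: 29 × 23 = 667 ≡ 1 (mod 37)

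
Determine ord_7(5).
Powers of 5 mod 7: 5^1≡5, 5^2≡4, 5^3≡6, 5^4≡2, 5^5≡3, 5^6≡1. Order = 6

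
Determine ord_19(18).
Powers of 18 mod 19: 18^1≡18, 18^2≡1. So the order of 18 is 2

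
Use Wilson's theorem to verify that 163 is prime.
(162)! mod 163 = 162. Since this equals -1 (mod 163), Wilson confirms 163 is prime.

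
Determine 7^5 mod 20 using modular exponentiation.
By repeated squaring mod 20: 7^{1}≡7, 7^{2}≡9, 7^{4}≡1. Then 7^{5} = 7^{4+1} ≡ 1 × 7 ≡ 7 mod 20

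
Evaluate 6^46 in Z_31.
Using Fermat: 6^{30} ≡ 1 (mod 31). 46 ≡ 16 (mod 30). So 6^{46} ≡ 6^{16} ≡ 25 (mod 31)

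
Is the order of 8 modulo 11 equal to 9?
Powers of 8 mod 11: 8^1≡8, 8^2≡9, 8^3≡6, 8^4≡4, 8^5≡10, 8^6≡3, 8^7≡2, 8^8≡5, 8^9≡7, 8^10≡1. 8^9≡7≢1, so ord ≠ 9. No, the actual order is 10.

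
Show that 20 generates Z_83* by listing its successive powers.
20^1, 20^2, ..., 20^{82} mod 83: [20, 68, 32, 59, 18, 28, 62, 78, 66, 75, 6, 37, 76, 26, 22, 25, 2, 40, 53, 64, 35, 36, 56, 41, 73, 49, 67, 12, 74, 69, 52, 44, 50, 4, 80, 23, 45, 70, 72, 29, 82, 63, 15, 51, 24, 65, 55, 21, 5, 17, 8, 77, 46, 7, 57, 61, 58, 81, 43, 30, 19, 48, 47, 27, 42, 10, 34, 16, 71, 9, 14, 31, 39, 33, 79, 3, 60, 38, 13, 11, 54, 1]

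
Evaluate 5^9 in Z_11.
By repeated squaring (mod 11): 5^{1}≡5, 5^{2}≡3, 5^{4}≡9, 5^{8}≡4. Then 5^{9} = 5^{8+1} ≡ 4 × 5 ≡ 9 (mod 11)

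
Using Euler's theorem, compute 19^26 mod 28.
By Euler: 19^{12} ≡ 1 (mod 28) since gcd(19, 28) = 1. 26 = 2×12 + 2. So 19^{26} ≡ 19^{2} ≡ 25 (mod 28)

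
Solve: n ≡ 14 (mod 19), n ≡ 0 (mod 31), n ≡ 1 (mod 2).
M = 19 × 31 × 2 = 1178. M₁ = 62, y₁ ≡ 4 (mod 19). M₂ = 38, y₂ ≡ 9 (mod 31). M₃ = 589, y₃ ≡ 1 (mod 2). n = 14×62×4 + 0×38×9 + 1×589×1 ≡ 527 (mod 1178)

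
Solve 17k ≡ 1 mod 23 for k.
Since 23 is prime, by Fermat 17^(-1) ≡ 17^{21} ≡ 19 mod 23. Verify: 17 × 19 = 323 ≡ 1 mod 23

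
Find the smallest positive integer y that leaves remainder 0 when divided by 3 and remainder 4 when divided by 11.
M = 3 × 11 = 33. M₁ = 11, y₁ ≡ 2 (mod 3). M₂ = 3, y₂ ≡ 4 (mod 11). y = 0×11×2 + 4×3×4 ≡ 15 (mod 33)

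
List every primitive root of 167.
There are φ(166) = 82 primitive roots mod 167: {5, 10, 13, 15, 17, 20, 23, 26, 30, 34, 35, 37, 39, 40, 41, 43, 45, 46, 51, 52, 53, 55, 59, 60, 67, 68, 69, 70, 71, 73, 74, 78, 79, 80, 82, 83, 86, 90, 91, 92, 95, 101, 102, 103, 104, 105, 106, 109, 110, 111, 113, 117, 118, 119, 120, 123, 125, 129, 131, 134, 135, 136, 138, 139, 140, 142, 143, 145, 146, 148, 149, 151, 153, 155, 156, 158, 159, 160, 161, 163, 164, 165}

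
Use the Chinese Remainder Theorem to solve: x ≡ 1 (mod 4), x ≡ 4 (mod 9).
M = 4 × 9 = 36. M₁ = 9, y₁ ≡ 1 (mod 4). M₂ = 4, y₂ ≡ 7 (mod 9). x = 1×9×1 + 4×4×7 ≡ 13 (mod 36)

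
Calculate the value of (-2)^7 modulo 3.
Using Fermat: (-2)^{2} ≡ 1 (mod 3). 7 ≡ 1 (mod 2). So (-2)^{7} ≡ (-2)^{1} ≡ 1 (mod 3)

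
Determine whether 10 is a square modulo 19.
By Euler's criterion: 10^{9} ≡ 18 mod 19. Since this equals -1 (≡ 18), 10 is not a QR.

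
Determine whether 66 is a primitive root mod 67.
66^{2} ≡ 1 mod 67 and 2 < 66, so ord_67(66) = 2 ≠ 66 and 66 is not a primitive root.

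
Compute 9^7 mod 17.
By repeated squaring (mod 17): 9^{1}≡9, 9^{2}≡13, 9^{4}≡16. Then 9^{7} = 9^{4+2+1} ≡ 16 × 13 × 9 ≡ 2 (mod 17)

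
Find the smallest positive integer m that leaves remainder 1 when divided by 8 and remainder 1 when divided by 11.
M = 8 × 11 = 88. M₁ = 11, y₁ ≡ 3 mod 8. M₂ = 8, y₂ ≡ 7 mod 11. m = 1×11×3 + 1×8×7 ≡ 1 mod 88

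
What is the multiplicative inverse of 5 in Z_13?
Since 13 is prime, by Fermat 5^(-1) ≡ 5^{11} ≡ 8 (mod 13). Verify: 5 × 8 = 40 ≡ 1 (mod 13)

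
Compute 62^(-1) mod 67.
Since 67 is prime, by Fermat 62^(-1) ≡ 62^{65} ≡ 40 mod 67. Verify: 62 × 40 = 2480 ≡ 1 mod 67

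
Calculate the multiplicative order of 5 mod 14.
Powers of 5 mod 14: 5^1≡5, 5^2≡11, 5^3≡13, 5^4≡9, 5^5≡3, 5^6≡1. So the order of 5 is 6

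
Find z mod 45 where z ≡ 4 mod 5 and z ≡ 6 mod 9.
M = 5 × 9 = 45. M₁ = 9, y₁ ≡ 4 mod 5. M₂ = 5, y₂ ≡ 2 mod 9. z = 4×9×4 + 6×5×2 ≡ 24 mod 45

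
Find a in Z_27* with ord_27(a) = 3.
10 has order 3 mod 27 since 10^{3} ≡ 1 (mod 27) and no smaller power works.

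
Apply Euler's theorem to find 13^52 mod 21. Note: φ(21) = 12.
By Euler: 13^{12} ≡ 1 mod 21 since gcd(13, 21) = 1. 52 = 4×12 + 4. So 13^{52} ≡ 13^{4} ≡ 1 mod 21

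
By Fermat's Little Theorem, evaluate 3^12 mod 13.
By Fermat's Little Theorem, 3^{12} ≡ 1 (mod 13) since 13 is prime and gcd(3, 13) = 1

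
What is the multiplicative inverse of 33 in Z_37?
Since 37 is prime, by Fermat 33^(-1) ≡ 33^{35} ≡ 9 (mod 37). Verify: 33 × 9 = 297 ≡ 1 (mod 37)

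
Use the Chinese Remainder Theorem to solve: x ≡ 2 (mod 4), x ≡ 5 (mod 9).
M = 4 × 9 = 36. M₁ = 9, y₁ ≡ 1 (mod 4). M₂ = 4, y₂ ≡ 7 (mod 9). x = 2×9×1 + 5×4×7 ≡ 14 (mod 36)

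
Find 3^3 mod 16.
3^{3} = 27 ≡ 11 mod 16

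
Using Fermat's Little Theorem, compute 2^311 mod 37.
By Fermat: 2^{36} ≡ 1 mod 37. 311 ≡ 23 mod 36. So 2^{311} ≡ 2^{23} ≡ 5 mod 37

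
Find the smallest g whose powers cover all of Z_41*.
g = 6. For each prime q|40: 6^{20}≡40, 6^{8}≡10, none ≡ 1, so ord_41(6) = 40 and 6 is a primitive root.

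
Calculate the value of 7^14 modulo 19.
By repeated squaring (mod 19): 7^{1}≡7, 7^{2}≡11, 7^{4}≡7, 7^{8}≡11. Then 7^{14} = 7^{8+4+2} ≡ 11 × 7 × 11 ≡ 11 (mod 19)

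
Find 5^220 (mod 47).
Using Fermat: 5^{46} ≡ 1 (mod 47). 220 ≡ 36 (mod 46). So 5^{220} ≡ 5^{36} ≡ 4 (mod 47)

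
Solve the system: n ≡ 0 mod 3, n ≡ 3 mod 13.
M = 3 × 13 = 39. M₁ = 13, y₁ ≡ 1 mod 3. M₂ = 3, y₂ ≡ 9 mod 13. n = 0×13×1 + 3×3×9 ≡ 3 mod 39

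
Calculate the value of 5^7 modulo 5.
By repeated squaring mod 5: 5^{1}≡0, 5^{2}≡0, 5^{4}≡0. Then 5^{7} = 5^{4+2+1} ≡ 0 × 0 × 0 ≡ 0 mod 5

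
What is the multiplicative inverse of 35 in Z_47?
Since 47 is prime, by Fermat 35^(-1) ≡ 35^{45} ≡ 43 (mod 47). Verify: 35 × 43 = 1505 ≡ 1 (mod 47)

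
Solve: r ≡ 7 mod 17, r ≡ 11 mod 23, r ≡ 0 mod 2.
M = 17 × 23 × 2 = 782. M₁ = 46, y₁ ≡ 10 mod 17. M₂ = 34, y₂ ≡ 21 mod 23. M₃ = 391, y₃ ≡ 1 mod 2. r = 7×46×10 + 11×34×21 + 0×391×1 ≡ 126 mod 782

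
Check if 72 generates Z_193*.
72^{32} ≡ 1 (mod 193) and 32 < 192, so ord_193(72) = 32 ≠ 192 and 72 is not a primitive root.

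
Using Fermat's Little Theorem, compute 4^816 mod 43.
By Fermat: 4^{42} ≡ 1 mod 43. 816 ≡ 18 mod 42. So 4^{816} ≡ 4^{18} ≡ 41 mod 43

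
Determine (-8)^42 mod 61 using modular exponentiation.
By repeated squaring (mod 61): (-8)^{1}≡53, (-8)^{2}≡3, (-8)^{4}≡9, (-8)^{8}≡20, (-8)^{16}≡34, (-8)^{32}≡58. Then (-8)^{42} = (-8)^{32+8+2} ≡ 58 × 20 × 3 ≡ 3 (mod 61)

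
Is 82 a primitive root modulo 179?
82^{89} ≡ 1 mod 179 and 89 < 178, so ord_179(82) = 89 ≠ 178 and 82 is not a primitive root.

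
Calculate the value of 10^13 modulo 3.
Using Fermat: 10^{2} ≡ 1 (mod 3). 13 ≡ 1 (mod 2). So 10^{13} ≡ 10^{1} ≡ 1 (mod 3)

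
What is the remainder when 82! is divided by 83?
By Wilson's theorem, (82)! ≡ -1 ≡ 82 (mod 83)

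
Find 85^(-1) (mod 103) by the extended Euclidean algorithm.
Extended GCD: 85(40) + 103(-33) = 1. So 85^(-1) ≡ 40 (mod 103). Verify: 85 × 40 = 3400 ≡ 1 (mod 103)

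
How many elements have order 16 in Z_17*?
Number of primitive roots mod 17 = φ(p-1) = φ(16) = 8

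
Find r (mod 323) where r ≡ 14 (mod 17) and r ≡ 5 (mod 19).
M = 17 × 19 = 323. M₁ = 19, y₁ ≡ 9 (mod 17). M₂ = 17, y₂ ≡ 9 (mod 19). r = 14×19×9 + 5×17×9 ≡ 252 (mod 323)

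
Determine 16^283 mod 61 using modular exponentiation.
Using Fermat: 16^{60} ≡ 1 mod 61. 283 ≡ 43 mod 60. So 16^{283} ≡ 16^{43} ≡ 56 mod 61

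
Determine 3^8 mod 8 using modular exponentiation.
By repeated squaring mod 8: 3^{1}≡3, 3^{2}≡1, 3^{4}≡1, 3^{8}≡1. So 3^{8} ≡ 1 mod 8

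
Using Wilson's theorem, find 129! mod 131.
(130)! = (129)! × (130) ≡ -1 (mod 131). So (129)! ≡ -1 × (130)^(-1) ≡ (-1)×(-1) = 1 (mod 131)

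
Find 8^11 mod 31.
By repeated squaring mod 31: 8^{1}≡8, 8^{2}≡2, 8^{4}≡4, 8^{8}≡16. Then 8^{11} = 8^{8+2+1} ≡ 16 × 2 × 8 ≡ 8 mod 31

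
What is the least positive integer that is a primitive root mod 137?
g = 3. Powers: [3, 9, 27, 81, 106, 44, 132, 122, ...] generates all 136 non-zero residues.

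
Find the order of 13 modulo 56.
Powers of 13 mod 56: 13^1≡13, 13^2≡1. Order = 2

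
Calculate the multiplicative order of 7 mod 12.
Powers of 7 mod 12: 7^1≡7, 7^2≡1. ord_12(7) = 2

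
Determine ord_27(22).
Powers of 22 mod 27: 22^1≡22, 22^2≡25, 22^3≡10, 22^4≡4, 22^5≡7, 22^6≡19, 22^7≡13, 22^8≡16, 22^9≡1. So the order of 22 is 9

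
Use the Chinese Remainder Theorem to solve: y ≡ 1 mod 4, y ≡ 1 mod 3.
M = 4 × 3 = 12. M₁ = 3, y₁ ≡ 3 mod 4. M₂ = 4, y₂ ≡ 1 mod 3. y = 1×3×3 + 1×4×1 ≡ 1 mod 12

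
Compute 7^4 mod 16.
7^{4} = 2401 ≡ 1 (mod 16)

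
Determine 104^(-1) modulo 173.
Since 173 is prime, by Fermat 104^(-1) ≡ 104^{171} ≡ 5 (mod 173). Verify: 104 × 5 = 520 ≡ 1 (mod 173)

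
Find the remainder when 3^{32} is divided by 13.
By Fermat: 3^{12} ≡ 1 mod 13. 32 = 2×12 + 8. So 3^{32} ≡ 3^{8} ≡ 9 mod 13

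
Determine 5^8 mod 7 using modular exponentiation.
Using Fermat: 5^{6} ≡ 1 (mod 7). 8 ≡ 2 (mod 6). So 5^{8} ≡ 5^{2} ≡ 4 (mod 7)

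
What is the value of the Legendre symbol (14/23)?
(14/23) = 14^{11} mod 23 = -1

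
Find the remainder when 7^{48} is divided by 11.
By Fermat: 7^{10} ≡ 1 (mod 11). 48 = 4×10 + 8. So 7^{48} ≡ 7^{8} ≡ 9 (mod 11)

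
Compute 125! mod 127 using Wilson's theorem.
(126)! = (125)! × (126) ≡ -1 mod 127. So (125)! ≡ -1 × (126)^(-1) ≡ (-1)×(-1) = 1 mod 127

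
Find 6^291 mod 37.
Using Fermat: 6^{36} ≡ 1 mod 37. 291 ≡ 3 mod 36. So 6^{291} ≡ 6^{3} ≡ 31 mod 37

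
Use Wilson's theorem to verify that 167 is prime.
(166)! mod 167 = 166. Since this equals -1 (mod 167), Wilson confirms 167 is prime.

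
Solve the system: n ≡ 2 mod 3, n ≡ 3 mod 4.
M = 3 × 4 = 12. M₁ = 4, y₁ ≡ 1 mod 3. M₂ = 3, y₂ ≡ 3 mod 4. n = 2×4×1 + 3×3×3 ≡ 11 mod 12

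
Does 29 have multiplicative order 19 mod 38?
Powers of 29 mod 38: 29^1≡29, 29^2≡5, 29^3≡31, 29^4≡25, 29^5≡3, 29^6≡11, 29^7≡15, 29^8≡17, 29^9≡37, 29^10≡9, 29^11≡33, 29^12≡7, 29^13≡13, 29^14≡35, 29^15≡27, 29^16≡23, 29^17≡21, 29^18≡1. Already 29^18≡1, so the order is 18 < 19. No, the actual order is 18.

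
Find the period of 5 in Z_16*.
Powers of 5 mod 16: 5^1≡5, 5^2≡9, 5^3≡13, 5^4≡1. Order = 4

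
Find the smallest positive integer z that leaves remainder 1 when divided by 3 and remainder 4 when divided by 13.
M = 3 × 13 = 39. M₁ = 13, y₁ ≡ 1 (mod 3). M₂ = 3, y₂ ≡ 9 (mod 13). z = 1×13×1 + 4×3×9 ≡ 4 (mod 39)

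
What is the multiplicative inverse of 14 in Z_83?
Since 83 is prime, by Fermat 14^(-1) ≡ 14^{81} ≡ 6 (mod 83). Verify: 14 × 6 = 84 ≡ 1 (mod 83)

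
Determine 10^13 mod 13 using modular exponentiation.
Using Fermat: 10^{12} ≡ 1 mod 13. 13 ≡ 1 mod 12. So 10^{13} ≡ 10^{1} ≡ 10 mod 13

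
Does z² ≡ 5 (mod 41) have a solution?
By Euler's criterion: 5^{20} ≡ 1 (mod 41). Since this equals 1, 5 is a QR.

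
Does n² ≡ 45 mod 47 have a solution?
By Euler's criterion: 45^{23} ≡ 46 mod 47. Since this equals -1 (≡ 46), 45 is not a QR.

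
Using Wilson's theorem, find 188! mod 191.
(190)! = (188)! × (189) × (190) ≡ -1 mod 191. So (188)! ≡ -1 × [(190)(189)]^(-1) ≡ 95 mod 191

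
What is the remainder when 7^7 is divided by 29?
By repeated squaring (mod 29): 7^{1}≡7, 7^{2}≡20, 7^{4}≡23. Then 7^{7} = 7^{4+2+1} ≡ 23 × 20 × 7 ≡ 1 (mod 29)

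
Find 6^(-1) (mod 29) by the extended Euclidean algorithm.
Extended GCD: 6(5) + 29(-1) = 1. So 6^(-1) ≡ 5 (mod 29). Verify: 6 × 5 = 30 ≡ 1 (mod 29)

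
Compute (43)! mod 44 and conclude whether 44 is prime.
(43)! mod 44 = 0. Since 0 ≢ -1 mod 44, 44 is not prime.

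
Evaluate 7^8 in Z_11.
By repeated squaring (mod 11): 7^{1}≡7, 7^{2}≡5, 7^{4}≡3, 7^{8}≡9. So 7^{8} ≡ 9 (mod 11)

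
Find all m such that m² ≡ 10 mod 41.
The square roots of 10 mod 41 are 16 and 25. Verify: 16² = 256 ≡ 10 mod 41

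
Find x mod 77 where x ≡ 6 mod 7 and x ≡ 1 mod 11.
M = 7 × 11 = 77. M₁ = 11, y₁ ≡ 2 mod 7. M₂ = 7, y₂ ≡ 8 mod 11. x = 6×11×2 + 1×7×8 ≡ 34 mod 77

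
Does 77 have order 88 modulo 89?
77^{8} ≡ 1 (mod 89) and 8 < 88, so ord_89(77) = 8 ≠ 88 and 77 is not a primitive root.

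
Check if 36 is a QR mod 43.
By Euler's criterion: 36^{21} ≡ 1 mod 43. Since this equals 1, 36 is a QR.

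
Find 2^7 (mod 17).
By repeated squaring (mod 17): 2^{1}≡2, 2^{2}≡4, 2^{4}≡16. Then 2^{7} = 2^{4+2+1} ≡ 16 × 4 × 2 ≡ 9 (mod 17)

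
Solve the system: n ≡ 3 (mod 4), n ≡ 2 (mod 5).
M = 4 × 5 = 20. M₁ = 5, y₁ ≡ 1 (mod 4). M₂ = 4, y₂ ≡ 4 (mod 5). n = 3×5×1 + 2×4×4 ≡ 7 (mod 20)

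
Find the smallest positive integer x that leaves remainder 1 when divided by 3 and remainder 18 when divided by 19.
M = 3 × 19 = 57. M₁ = 19, y₁ ≡ 1 mod 3. M₂ = 3, y₂ ≡ 13 mod 19. x = 1×19×1 + 18×3×13 ≡ 37 mod 57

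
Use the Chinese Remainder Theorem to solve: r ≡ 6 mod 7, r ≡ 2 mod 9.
M = 7 × 9 = 63. M₁ = 9, y₁ ≡ 4 mod 7. M₂ = 7, y₂ ≡ 4 mod 9. r = 6×9×4 + 2×7×4 ≡ 20 mod 63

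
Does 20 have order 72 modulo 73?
ord_73(20) divides 72. For each prime q|72: 20^{36}≡72, 20^{24}≡64, none ≡ 1. So 20 has order 72 and is a primitive root mod 73.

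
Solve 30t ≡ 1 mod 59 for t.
Since 59 is prime, by Fermat 30^(-1) ≡ 30^{57} ≡ 2 mod 59. Verify: 30 × 2 = 60 ≡ 1 mod 59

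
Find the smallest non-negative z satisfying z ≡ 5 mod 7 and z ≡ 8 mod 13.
M = 7 × 13 = 91. M₁ = 13, y₁ ≡ 6 mod 7. M₂ = 7, y₂ ≡ 2 mod 13. z = 5×13×6 + 8×7×2 ≡ 47 mod 91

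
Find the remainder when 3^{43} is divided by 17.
By Fermat: 3^{16} ≡ 1 (mod 17). 43 = 2×16 + 11. So 3^{43} ≡ 3^{11} ≡ 7 (mod 17)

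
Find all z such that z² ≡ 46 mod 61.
The square roots of 46 mod 61 are 31 and 30. Verify: 31² = 961 ≡ 46 mod 61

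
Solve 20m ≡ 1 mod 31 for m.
Since 31 is prime, by Fermat 20^(-1) ≡ 20^{29} ≡ 14 mod 31. Verify: 20 × 14 = 280 ≡ 1 mod 31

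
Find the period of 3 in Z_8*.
Powers of 3 mod 8: 3^1≡3, 3^2≡1. So the order of 3 is 2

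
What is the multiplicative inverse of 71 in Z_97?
Since 97 is prime, by Fermat 71^(-1) ≡ 71^{95} ≡ 41 (mod 97). Verify: 71 × 41 = 2911 ≡ 1 (mod 97)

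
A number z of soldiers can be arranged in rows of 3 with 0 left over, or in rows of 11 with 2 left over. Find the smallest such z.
M = 3 × 11 = 33. M₁ = 11, y₁ ≡ 2 mod 3. M₂ = 3, y₂ ≡ 4 mod 11. z = 0×11×2 + 2×3×4 ≡ 24 mod 33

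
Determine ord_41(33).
Powers of 33 mod 41: 33^1≡33, 33^2≡23, 33^3≡21, 33^4≡37, 33^5≡32, 33^6≡31, 33^7≡39, 33^8≡16, 33^9≡36, 33^10≡40, 33^11≡8, 33^12≡18, 33^13≡20, 33^14≡4, 33^15≡9, 33^16≡10, 33^17≡2, 33^18≡25, 33^19≡5, 33^20≡1. Order = 20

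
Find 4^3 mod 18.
4^{3} = 64 ≡ 10 mod 18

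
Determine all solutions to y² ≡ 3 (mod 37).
The square roots of 3 mod 37 are 22 and 15. Verify: 22² = 484 ≡ 3 (mod 37)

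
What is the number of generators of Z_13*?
A prime p has φ(p-1) primitive roots; here φ(12) = 4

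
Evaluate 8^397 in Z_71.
Using Fermat: 8^{70} ≡ 1 (mod 71). 397 ≡ 47 (mod 70). So 8^{397} ≡ 8^{47} ≡ 2 (mod 71)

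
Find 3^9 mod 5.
Using Fermat: 3^{4} ≡ 1 mod 5. 9 ≡ 1 mod 4. So 3^{9} ≡ 3^{1} ≡ 3 mod 5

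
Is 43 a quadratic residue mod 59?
By Euler's criterion: 43^{29} ≡ 58 mod 59. Since this equals -1 (≡ 58), 43 is not a QR.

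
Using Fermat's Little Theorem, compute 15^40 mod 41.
By Fermat's Little Theorem, 15^{40} ≡ 1 mod 41 since 41 is prime and gcd(15, 41) = 1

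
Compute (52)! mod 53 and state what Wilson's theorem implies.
(52)! mod 53 = 52. Since this equals -1 (mod 53), Wilson confirms 53 is prime.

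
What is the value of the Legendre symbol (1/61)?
(1/61) = 1^{30} mod 61 = 1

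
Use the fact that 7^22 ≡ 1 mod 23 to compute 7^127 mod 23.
By Fermat: 7^{22} ≡ 1 mod 23. 127 = 5×22 + 17. So 7^{127} ≡ 7^{17} ≡ 19 mod 23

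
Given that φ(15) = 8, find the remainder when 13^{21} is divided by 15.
By Euler: 13^{8} ≡ 1 (mod 15) since gcd(13, 15) = 1. 21 = 2×8 + 5. So 13^{21} ≡ 13^{5} ≡ 13 (mod 15)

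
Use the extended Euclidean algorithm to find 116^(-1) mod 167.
Extended GCD: 116(36) + 167(-25) = 1. So 116^(-1) ≡ 36 (mod 167). Verify: 116 × 36 = 4176 ≡ 1 (mod 167)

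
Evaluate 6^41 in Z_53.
By repeated squaring mod 53: 6^{1}≡6, 6^{2}≡36, 6^{4}≡24, 6^{8}≡46, 6^{16}≡49, 6^{32}≡16. Then 6^{41} = 6^{32+8+1} ≡ 16 × 46 × 6 ≡ 17 mod 53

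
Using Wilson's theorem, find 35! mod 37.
(36)! = (35)! × (36) ≡ -1 (mod 37). So (35)! ≡ -1 × (36)^(-1) ≡ (-1)×(-1) = 1 (mod 37)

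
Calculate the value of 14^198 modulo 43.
Using Fermat: 14^{42} ≡ 1 mod 43. 198 ≡ 30 mod 42. So 14^{198} ≡ 14^{30} ≡ 4 mod 43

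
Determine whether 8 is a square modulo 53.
By Euler's criterion: 8^{26} ≡ 52 (mod 53). Since this equals -1 (≡ 52), 8 is not a QR.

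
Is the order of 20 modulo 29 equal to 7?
Powers of 20 mod 29: 20^1≡20, 20^2≡23, 20^3≡25, 20^4≡7, 20^5≡24, 20^6≡16, 20^7≡1. First k with 20^k≡1 is k=7. Yes, ord_29(20) = 7.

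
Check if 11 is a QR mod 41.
By Euler's criterion: 11^{20} ≡ 40 mod 41. Since this equals -1 (≡ 40), 11 is not a QR.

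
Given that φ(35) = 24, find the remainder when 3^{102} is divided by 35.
By Euler: 3^{24} ≡ 1 mod 35 since gcd(3, 35) = 1. 102 = 4×24 + 6. So 3^{102} ≡ 3^{6} ≡ 29 mod 35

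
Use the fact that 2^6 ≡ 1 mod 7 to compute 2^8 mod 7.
By Fermat: 2^{6} ≡ 1 mod 7. So 2^{8} = 2^{6} · 2^{2} ≡ 2^{2} ≡ 4 mod 7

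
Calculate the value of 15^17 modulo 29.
By repeated squaring (mod 29): 15^{1}≡15, 15^{2}≡22, 15^{4}≡20, 15^{8}≡23, 15^{16}≡7. Then 15^{17} = 15^{16+1} ≡ 7 × 15 ≡ 18 (mod 29)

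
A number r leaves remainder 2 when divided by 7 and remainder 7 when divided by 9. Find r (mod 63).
M = 7 × 9 = 63. M₁ = 9, y₁ ≡ 4 (mod 7). M₂ = 7, y₂ ≡ 4 (mod 9). r = 2×9×4 + 7×7×4 ≡ 16 (mod 63)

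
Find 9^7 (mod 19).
By repeated squaring (mod 19): 9^{1}≡9, 9^{2}≡5, 9^{4}≡6. Then 9^{7} = 9^{4+2+1} ≡ 6 × 5 × 9 ≡ 4 (mod 19)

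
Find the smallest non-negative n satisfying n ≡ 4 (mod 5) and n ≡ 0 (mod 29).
M = 5 × 29 = 145. M₁ = 29, y₁ ≡ 4 (mod 5). M₂ = 5, y₂ ≡ 6 (mod 29). n = 4×29×4 + 0×5×6 ≡ 29 (mod 145)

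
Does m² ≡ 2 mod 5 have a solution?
By Euler's criterion: 2^{2} ≡ 4 mod 5. Since this equals -1 (≡ 4), 2 is not a QR.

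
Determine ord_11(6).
Powers of 6 mod 11: 6^1≡6, 6^2≡3, 6^3≡7, 6^4≡9, 6^5≡10, 6^6≡5, 6^7≡8, 6^8≡4, 6^9≡2, 6^10≡1. Order = 10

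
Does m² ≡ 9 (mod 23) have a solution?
By Euler's criterion: 9^{11} ≡ 1 (mod 23). Since this equals 1, 9 is a QR.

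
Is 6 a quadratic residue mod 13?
By Euler's criterion: 6^{6} ≡ 12 (mod 13). Since this equals -1 (≡ 12), 6 is not a QR.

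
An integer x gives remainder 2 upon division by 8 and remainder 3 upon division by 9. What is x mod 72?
M = 8 × 9 = 72. M₁ = 9, y₁ ≡ 1 mod 8. M₂ = 8, y₂ ≡ 8 mod 9. x = 2×9×1 + 3×8×8 ≡ 66 mod 72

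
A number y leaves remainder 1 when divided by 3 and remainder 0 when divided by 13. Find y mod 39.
M = 3 × 13 = 39. M₁ = 13, y₁ ≡ 1 mod 3. M₂ = 3, y₂ ≡ 9 mod 13. y = 1×13×1 + 0×3×9 ≡ 13 mod 39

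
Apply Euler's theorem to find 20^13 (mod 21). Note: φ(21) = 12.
By Euler: 20^{12} ≡ 1 (mod 21) since gcd(20, 21) = 1. 13 = 1×12 + 1. So 20^{13} ≡ 20^{1} ≡ 20 (mod 21)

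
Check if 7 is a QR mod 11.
By Euler's criterion: 7^{5} ≡ 10 (mod 11). Since this equals -1 (≡ 10), 7 is not a QR.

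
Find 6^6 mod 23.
By repeated squaring mod 23: 6^{1}≡6, 6^{2}≡13, 6^{4}≡8. Then 6^{6} = 6^{4+2} ≡ 8 × 13 ≡ 12 mod 23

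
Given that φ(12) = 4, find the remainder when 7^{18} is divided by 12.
By Euler: 7^{4} ≡ 1 (mod 12) since gcd(7, 12) = 1. 18 = 4×4 + 2. So 7^{18} ≡ 7^{2} ≡ 1 (mod 12)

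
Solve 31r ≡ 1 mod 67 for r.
Since 67 is prime, by Fermat 31^(-1) ≡ 31^{65} ≡ 13 mod 67. Verify: 31 × 13 = 403 ≡ 1 mod 67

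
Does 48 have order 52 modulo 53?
ord_53(48) divides 52. For each prime q|52: 48^{26}≡52, 48^{4}≡42, none ≡ 1. So 48 has order 52 and is a primitive root mod 53.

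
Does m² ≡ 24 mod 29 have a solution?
By Euler's criterion: 24^{14} ≡ 1 mod 29. Since this equals 1, 24 is a QR.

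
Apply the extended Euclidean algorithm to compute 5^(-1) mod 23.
Extended GCD: 5(-9) + 23(2) = 1. So 5^(-1) ≡ -9 ≡ 14 mod 23. Verify: 5 × 14 = 70 ≡ 1 mod 23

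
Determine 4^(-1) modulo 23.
Since 23 is prime, by Fermat 4^(-1) ≡ 4^{21} ≡ 6 mod 23. Verify: 4 × 6 = 24 ≡ 1 mod 23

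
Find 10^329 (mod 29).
Using Fermat: 10^{28} ≡ 1 (mod 29). 329 ≡ 21 (mod 28). So 10^{329} ≡ 10^{21} ≡ 12 (mod 29)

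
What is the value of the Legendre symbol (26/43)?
(26/43) = 26^{21} mod 43 = -1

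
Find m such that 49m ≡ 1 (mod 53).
Since 53 is prime, by Fermat 49^(-1) ≡ 49^{51} ≡ 13 (mod 53). Verify: 49 × 13 = 637 ≡ 1 (mod 53)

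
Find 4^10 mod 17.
By repeated squaring mod 17: 4^{1}≡4, 4^{2}≡16, 4^{4}≡1, 4^{8}≡1. Then 4^{10} = 4^{8+2} ≡ 1 × 16 ≡ 16 mod 17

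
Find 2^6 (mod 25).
By repeated squaring (mod 25): 2^{1}≡2, 2^{2}≡4, 2^{4}≡16. Then 2^{6} = 2^{4+2} ≡ 16 × 4 ≡ 14 (mod 25)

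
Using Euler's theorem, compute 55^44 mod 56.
By Euler: 55^{24} ≡ 1 (mod 56) since gcd(55, 56) = 1. 44 = 1×24 + 20. So 55^{44} ≡ 55^{20} ≡ 1 (mod 56)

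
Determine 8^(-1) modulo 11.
Since 11 is prime, by Fermat 8^(-1) ≡ 8^{9} ≡ 7 mod 11. Verify: 8 × 7 = 56 ≡ 1 mod 11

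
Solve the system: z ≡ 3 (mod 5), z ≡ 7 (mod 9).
M = 5 × 9 = 45. M₁ = 9, y₁ ≡ 4 (mod 5). M₂ = 5, y₂ ≡ 2 (mod 9). z = 3×9×4 + 7×5×2 ≡ 43 (mod 45)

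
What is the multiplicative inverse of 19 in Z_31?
Since 31 is prime, by Fermat 19^(-1) ≡ 19^{29} ≡ 18 mod 31. Verify: 19 × 18 = 342 ≡ 1 mod 31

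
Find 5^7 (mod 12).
By repeated squaring (mod 12): 5^{1}≡5, 5^{2}≡1, 5^{4}≡1. Then 5^{7} = 5^{4+2+1} ≡ 1 × 1 × 5 ≡ 5 (mod 12)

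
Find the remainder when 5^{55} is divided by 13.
By Fermat: 5^{12} ≡ 1 (mod 13). 55 = 4×12 + 7. So 5^{55} ≡ 5^{7} ≡ 8 (mod 13)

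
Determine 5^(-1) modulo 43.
Since 43 is prime, by Fermat 5^(-1) ≡ 5^{41} ≡ 26 (mod 43). Verify: 5 × 26 = 130 ≡ 1 (mod 43)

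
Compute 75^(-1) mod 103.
Since 103 is prime, by Fermat 75^(-1) ≡ 75^{101} ≡ 11 mod 103. Verify: 75 × 11 = 825 ≡ 1 mod 103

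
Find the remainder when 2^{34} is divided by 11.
By Fermat: 2^{10} ≡ 1 mod 11. 34 = 3×10 + 4. So 2^{34} ≡ 2^{4} ≡ 5 mod 11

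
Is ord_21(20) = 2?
Powers of 20 mod 21: 20^1≡20, 20^2≡1. First k with 20^k≡1 is k=2. Yes, ord_21(20) = 2.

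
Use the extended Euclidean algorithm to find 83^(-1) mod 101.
Extended GCD: 83(28) + 101(-23) = 1. So 83^(-1) ≡ 28 (mod 101). Verify: 83 × 28 = 2324 ≡ 1 (mod 101)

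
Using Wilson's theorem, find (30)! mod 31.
By Wilson's theorem, (30)! ≡ -1 ≡ 30 mod 31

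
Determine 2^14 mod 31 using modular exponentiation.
By repeated squaring mod 31: 2^{1}≡2, 2^{2}≡4, 2^{4}≡16, 2^{8}≡8. Then 2^{14} = 2^{8+4+2} ≡ 8 × 16 × 4 ≡ 16 mod 31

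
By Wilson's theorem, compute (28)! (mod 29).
By Wilson's theorem, (28)! ≡ -1 ≡ 28 (mod 29)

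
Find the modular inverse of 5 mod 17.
Since 17 is prime, by Fermat 5^(-1) ≡ 5^{15} ≡ 7 (mod 17). Verify: 5 × 7 = 35 ≡ 1 (mod 17)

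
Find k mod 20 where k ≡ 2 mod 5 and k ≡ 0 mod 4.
M = 5 × 4 = 20. M₁ = 4, y₁ ≡ 4 mod 5. M₂ = 5, y₂ ≡ 1 mod 4. k = 2×4×4 + 0×5×1 ≡ 12 mod 20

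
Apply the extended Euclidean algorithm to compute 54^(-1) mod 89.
Extended GCD: 54(-28) + 89(17) = 1. So 54^(-1) ≡ -28 ≡ 61 (mod 89). Verify: 54 × 61 = 3294 ≡ 1 (mod 89)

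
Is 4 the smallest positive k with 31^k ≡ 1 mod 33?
Powers of 31 mod 33: 31^1≡31, 31^2≡4, 31^3≡25, 31^4≡16, 31^5≡1. 31^4≡16≢1, so ord ≠ 4. No, the actual order is 5.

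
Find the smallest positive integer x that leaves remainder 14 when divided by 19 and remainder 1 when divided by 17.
M = 19 × 17 = 323. M₁ = 17, y₁ ≡ 9 (mod 19). M₂ = 19, y₂ ≡ 9 (mod 17). x = 14×17×9 + 1×19×9 ≡ 52 (mod 323)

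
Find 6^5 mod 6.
By repeated squaring mod 6: 6^{1}≡0, 6^{2}≡0, 6^{4}≡0. Then 6^{5} = 6^{4+1} ≡ 0 × 0 ≡ 0 mod 6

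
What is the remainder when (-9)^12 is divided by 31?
By repeated squaring (mod 31): (-9)^{1}≡22, (-9)^{2}≡19, (-9)^{4}≡20, (-9)^{8}≡28. Then (-9)^{12} = (-9)^{8+4} ≡ 28 × 20 ≡ 2 (mod 31)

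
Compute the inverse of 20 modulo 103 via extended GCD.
Extended GCD: 20(-36) + 103(7) = 1. So 20^(-1) ≡ -36 ≡ 67 mod 103. Verify: 20 × 67 = 1340 ≡ 1 mod 103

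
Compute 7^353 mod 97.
Using Fermat: 7^{96} ≡ 1 mod 97. 353 ≡ 65 mod 96. So 7^{353} ≡ 7^{65} ≡ 39 mod 97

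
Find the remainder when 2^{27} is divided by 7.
By Fermat: 2^{6} ≡ 1 (mod 7). 27 = 4×6 + 3. So 2^{27} ≡ 2^{3} ≡ 1 (mod 7)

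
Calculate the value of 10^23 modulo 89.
By repeated squaring mod 89: 10^{1}≡10, 10^{2}≡11, 10^{4}≡32, 10^{8}≡45, 10^{16}≡67. Then 10^{23} = 10^{16+4+2+1} ≡ 67 × 32 × 11 × 10 ≡ 79 mod 89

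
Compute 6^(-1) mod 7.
Since 7 is prime, by Fermat 6^(-1) ≡ 6^{5} ≡ 6 mod 7. Verify: 6 × 6 = 36 ≡ 1 mod 7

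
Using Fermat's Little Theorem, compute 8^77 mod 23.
By Fermat: 8^{22} ≡ 1 (mod 23). 77 = 3×22 + 11. So 8^{77} ≡ 8^{11} ≡ 1 (mod 23)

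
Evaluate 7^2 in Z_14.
7^{2} = 49 ≡ 7 (mod 14)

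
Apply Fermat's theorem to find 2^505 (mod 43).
By Fermat: 2^{42} ≡ 1 (mod 43). 505 ≡ 1 (mod 42). So 2^{505} ≡ 2^{1} ≡ 2 (mod 43)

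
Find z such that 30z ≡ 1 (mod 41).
Since 41 is prime, by Fermat 30^(-1) ≡ 30^{39} ≡ 26 (mod 41). Verify: 30 × 26 = 780 ≡ 1 (mod 41)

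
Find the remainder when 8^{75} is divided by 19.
By Fermat: 8^{18} ≡ 1 (mod 19). 75 = 4×18 + 3. So 8^{75} ≡ 8^{3} ≡ 18 (mod 19)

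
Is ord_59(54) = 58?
Powers of 54 mod 59: 54^1≡54, 54^2≡25, 54^3≡52, 54^4≡35, 54^5≡2, 54^6≡49, 54^7≡50, 54^8≡45, 54^9≡11, 54^10≡4, 54^11≡39, 54^12≡41, 54^13≡31, 54^14≡22, 54^15≡8, 54^16≡19, 54^17≡23, 54^18≡3, 54^19≡44, 54^20≡16, 54^21≡38, 54^22≡46, 54^23≡6, 54^24≡29, 54^25≡32, 54^26≡17, 54^27≡33, 54^28≡12, 54^29≡58, 54^30≡5, 54^31≡34, 54^32≡7, 54^33≡24, 54^34≡57, 54^35≡10, 54^36≡9, 54^37≡14, 54^38≡48, 54^39≡55, 54^40≡20, 54^41≡18, 54^42≡28, 54^43≡37, 54^44≡51, 54^45≡40, 54^46≡36, 54^47≡56, 54^48≡15, 54^49≡43, 54^50≡21, 54^51≡13, 54^52≡53, 54^53≡30, 54^54≡27, 54^55≡42, 54^56≡26, 54^57≡47, 54^58≡1. First k with 54^k≡1 is k=58. Yes, ord_59(54) = 58.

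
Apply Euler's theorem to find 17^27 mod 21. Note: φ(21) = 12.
By Euler: 17^{12} ≡ 1 mod 21 since gcd(17, 21) = 1. 27 = 2×12 + 3. So 17^{27} ≡ 17^{3} ≡ 20 mod 21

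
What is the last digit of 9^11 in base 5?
Using Fermat: 9^{4} ≡ 1 mod 5. 11 ≡ 3 mod 4. So 9^{11} ≡ 9^{3} ≡ 4 mod 5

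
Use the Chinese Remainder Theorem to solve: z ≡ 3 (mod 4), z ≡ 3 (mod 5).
M = 4 × 5 = 20. M₁ = 5, y₁ ≡ 1 (mod 4). M₂ = 4, y₂ ≡ 4 (mod 5). z = 3×5×1 + 3×4×4 ≡ 3 (mod 20)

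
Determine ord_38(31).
Powers of 31 mod 38: 31^1≡31, 31^2≡11, 31^3≡37, 31^4≡7, 31^5≡27, 31^6≡1. So the order of 31 is 6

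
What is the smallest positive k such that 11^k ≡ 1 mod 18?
Powers of 11 mod 18: 11^1≡11, 11^2≡13, 11^3≡17, 11^4≡7, 11^5≡5, 11^6≡1. So the order of 11 is 6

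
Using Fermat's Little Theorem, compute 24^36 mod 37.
By Fermat's Little Theorem, 24^{36} ≡ 1 (mod 37) since 37 is prime and gcd(24, 37) = 1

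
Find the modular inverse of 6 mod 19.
Since 19 is prime, by Fermat 6^(-1) ≡ 6^{17} ≡ 16 mod 19. Verify: 6 × 16 = 96 ≡ 1 mod 19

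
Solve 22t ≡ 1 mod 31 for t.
Since 31 is prime, by Fermat 22^(-1) ≡ 22^{29} ≡ 24 mod 31. Verify: 22 × 24 = 528 ≡ 1 mod 31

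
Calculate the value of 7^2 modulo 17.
7^{2} = 49 ≡ 15 (mod 17)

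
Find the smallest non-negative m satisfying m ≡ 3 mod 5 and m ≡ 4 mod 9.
M = 5 × 9 = 45. M₁ = 9, y₁ ≡ 4 mod 5. M₂ = 5, y₂ ≡ 2 mod 9. m = 3×9×4 + 4×5×2 ≡ 13 mod 45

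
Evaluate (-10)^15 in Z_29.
By repeated squaring mod 29: (-10)^{1}≡19, (-10)^{2}≡13, (-10)^{4}≡24, (-10)^{8}≡25. Then (-10)^{15} = (-10)^{8+4+2+1} ≡ 25 × 24 × 13 × 19 ≡ 10 mod 29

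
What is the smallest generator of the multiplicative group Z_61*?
g = 2. For each prime q|60: 2^{30}≡60, 2^{20}≡47, 2^{12}≡9, none ≡ 1, so ord_61(2) = 60 and 2 is a primitive root.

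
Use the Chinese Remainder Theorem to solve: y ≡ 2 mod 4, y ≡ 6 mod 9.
M = 4 × 9 = 36. M₁ = 9, y₁ ≡ 1 mod 4. M₂ = 4, y₂ ≡ 7 mod 9. y = 2×9×1 + 6×4×7 ≡ 6 mod 36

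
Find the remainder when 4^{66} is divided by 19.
By Fermat: 4^{18} ≡ 1 mod 19. 66 = 3×18 + 12. So 4^{66} ≡ 4^{12} ≡ 7 mod 19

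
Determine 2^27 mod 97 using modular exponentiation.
By repeated squaring mod 97: 2^{1}≡2, 2^{2}≡4, 2^{4}≡16, 2^{8}≡62, 2^{16}≡61. Then 2^{27} = 2^{16+8+2+1} ≡ 61 × 62 × 4 × 2 ≡ 89 mod 97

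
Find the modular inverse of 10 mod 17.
Since 17 is prime, by Fermat 10^(-1) ≡ 10^{15} ≡ 12 mod 17. Verify: 10 × 12 = 120 ≡ 1 mod 17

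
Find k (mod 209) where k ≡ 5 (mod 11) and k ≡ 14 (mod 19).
M = 11 × 19 = 209. M₁ = 19, y₁ ≡ 7 (mod 11). M₂ = 11, y₂ ≡ 7 (mod 19). k = 5×19×7 + 14×11×7 ≡ 71 (mod 209)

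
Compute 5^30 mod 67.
By repeated squaring (mod 67): 5^{1}≡5, 5^{2}≡25, 5^{4}≡22, 5^{8}≡15, 5^{16}≡24. Then 5^{30} = 5^{16+8+4+2} ≡ 24 × 15 × 22 × 25 ≡ 15 (mod 67)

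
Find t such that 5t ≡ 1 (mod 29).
Since 29 is prime, by Fermat 5^(-1) ≡ 5^{27} ≡ 6 (mod 29). Verify: 5 × 6 = 30 ≡ 1 (mod 29)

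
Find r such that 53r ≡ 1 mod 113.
Since 113 is prime, by Fermat 53^(-1) ≡ 53^{111} ≡ 32 mod 113. Verify: 53 × 32 = 1696 ≡ 1 mod 113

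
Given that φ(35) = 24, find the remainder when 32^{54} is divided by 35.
By Euler: 32^{24} ≡ 1 (mod 35) since gcd(32, 35) = 1. 54 = 2×24 + 6. So 32^{54} ≡ 32^{6} ≡ 29 (mod 35)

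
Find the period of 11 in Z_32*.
Powers of 11 mod 32: 11^1≡11, 11^2≡25, 11^3≡19, 11^4≡17, 11^5≡27, 11^6≡9, 11^7≡3, 11^8≡1. So the order of 11 is 8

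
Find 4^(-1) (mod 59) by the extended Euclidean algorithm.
Extended GCD: 4(15) + 59(-1) = 1. So 4^(-1) ≡ 15 (mod 59). Verify: 4 × 15 = 60 ≡ 1 (mod 59)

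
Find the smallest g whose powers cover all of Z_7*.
g = 3. For each prime q|6: 3^{3}≡6, 3^{2}≡2, none ≡ 1, so ord_7(3) = 6 and 3 is a primitive root.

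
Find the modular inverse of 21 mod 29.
Since 29 is prime, by Fermat 21^(-1) ≡ 21^{27} ≡ 18 mod 29. Verify: 21 × 18 = 378 ≡ 1 mod 29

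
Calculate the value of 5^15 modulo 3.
Using Fermat: 5^{2} ≡ 1 mod 3. 15 ≡ 1 mod 2. So 5^{15} ≡ 5^{1} ≡ 2 mod 3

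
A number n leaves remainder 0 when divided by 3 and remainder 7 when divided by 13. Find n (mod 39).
M = 3 × 13 = 39. M₁ = 13, y₁ ≡ 1 (mod 3). M₂ = 3, y₂ ≡ 9 (mod 13). n = 0×13×1 + 7×3×9 ≡ 33 (mod 39)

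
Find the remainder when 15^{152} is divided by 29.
By Fermat: 15^{28} ≡ 1 (mod 29). 152 = 5×28 + 12. So 15^{152} ≡ 15^{12} ≡ 25 (mod 29)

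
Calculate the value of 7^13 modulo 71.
By repeated squaring (mod 71): 7^{1}≡7, 7^{2}≡49, 7^{4}≡58, 7^{8}≡27. Then 7^{13} = 7^{8+4+1} ≡ 27 × 58 × 7 ≡ 28 (mod 71)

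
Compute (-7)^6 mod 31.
By repeated squaring mod 31: (-7)^{1}≡24, (-7)^{2}≡18, (-7)^{4}≡14. Then (-7)^{6} = (-7)^{4+2} ≡ 14 × 18 ≡ 4 mod 31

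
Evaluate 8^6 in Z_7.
Using Fermat: 8^{6} ≡ 1 mod 7. 6 ≡ 0 mod 6. So 8^{6} ≡ 8^{0} ≡ 1 mod 7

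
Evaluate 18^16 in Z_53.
By repeated squaring (mod 53): 18^{1}≡18, 18^{2}≡6, 18^{4}≡36, 18^{8}≡24, 18^{16}≡46. So 18^{16} ≡ 46 (mod 53)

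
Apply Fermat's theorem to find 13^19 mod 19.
By Fermat: 13^{18} ≡ 1 mod 19. So 13^{19} = 13^{18} · 13^{1} ≡ 13^{1} ≡ 13 mod 19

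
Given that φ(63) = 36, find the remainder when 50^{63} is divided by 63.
By Euler: 50^{36} ≡ 1 (mod 63) since gcd(50, 63) = 1. 63 = 1×36 + 27. So 50^{63} ≡ 50^{27} ≡ 8 (mod 63)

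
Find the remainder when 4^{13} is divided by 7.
By Fermat: 4^{6} ≡ 1 mod 7. 13 = 2×6 + 1. So 4^{13} ≡ 4^{1} ≡ 4 mod 7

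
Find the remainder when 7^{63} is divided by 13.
By Fermat: 7^{12} ≡ 1 mod 13. 63 = 5×12 + 3. So 7^{63} ≡ 7^{3} ≡ 5 mod 13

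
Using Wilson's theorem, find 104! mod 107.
(106)! = (104)! × (105) × (106) ≡ -1 mod 107. So (104)! ≡ -1 × [(106)(105)]^(-1) ≡ 53 mod 107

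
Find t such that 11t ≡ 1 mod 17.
Since 17 is prime, by Fermat 11^(-1) ≡ 11^{15} ≡ 14 mod 17. Verify: 11 × 14 = 154 ≡ 1 mod 17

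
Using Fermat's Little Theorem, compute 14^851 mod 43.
By Fermat: 14^{42} ≡ 1 (mod 43). 851 ≡ 11 (mod 42). So 14^{851} ≡ 14^{11} ≡ 10 (mod 43)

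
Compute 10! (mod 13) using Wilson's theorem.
(12)! = (10)! × (11) × (12) ≡ -1 (mod 13). So (10)! ≡ -1 × [(12)(11)]^(-1) ≡ 6 (mod 13)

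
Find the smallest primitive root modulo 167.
g = 5. Powers: [5, 25, 125, 124, 119, 94, 136, ...] generates all 166 non-zero residues.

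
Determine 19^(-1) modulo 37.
Since 37 is prime, by Fermat 19^(-1) ≡ 19^{35} ≡ 2 (mod 37). Verify: 19 × 2 = 38 ≡ 1 (mod 37)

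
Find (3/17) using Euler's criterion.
(3/17) = 3^{8} mod 17 = -1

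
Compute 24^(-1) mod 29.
Since 29 is prime, by Fermat 24^(-1) ≡ 24^{27} ≡ 23 mod 29. Verify: 24 × 23 = 552 ≡ 1 mod 29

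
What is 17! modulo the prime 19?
(18)! = (17)! × (18) ≡ -1 mod 19. So (17)! ≡ -1 × (18)^(-1) ≡ (-1)×(-1) = 1 mod 19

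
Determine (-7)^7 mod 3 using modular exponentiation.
Using Fermat: (-7)^{2} ≡ 1 (mod 3). 7 ≡ 1 (mod 2). So (-7)^{7} ≡ (-7)^{1} ≡ 2 (mod 3)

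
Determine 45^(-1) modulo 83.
Since 83 is prime, by Fermat 45^(-1) ≡ 45^{81} ≡ 24 mod 83. Verify: 45 × 24 = 1080 ≡ 1 mod 83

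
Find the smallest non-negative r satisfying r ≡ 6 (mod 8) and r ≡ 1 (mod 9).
M = 8 × 9 = 72. M₁ = 9, y₁ ≡ 1 (mod 8). M₂ = 8, y₂ ≡ 8 (mod 9). r = 6×9×1 + 1×8×8 ≡ 46 (mod 72)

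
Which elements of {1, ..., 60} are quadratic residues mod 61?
Quadratic residues modulo 61: {1, 3, 4, 5, 9, 12, 13, 14, 15, 16, 19, 20, 22, 25, 27, 34, 36, 39, 41, 42, 45, 46, 47, 48, 49, 52, 56, 57, 58, 60}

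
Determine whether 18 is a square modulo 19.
By Euler's criterion: 18^{9} ≡ 18 mod 19. Since this equals -1 (≡ 18), 18 is not a QR.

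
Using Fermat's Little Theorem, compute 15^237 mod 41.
By Fermat: 15^{40} ≡ 1 mod 41. 237 ≡ 37 mod 40. So 15^{237} ≡ 15^{37} ≡ 19 mod 41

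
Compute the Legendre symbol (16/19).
(16/19) = 16^{9} mod 19 = 1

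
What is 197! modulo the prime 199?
(198)! = (197)! × (198) ≡ -1 mod 199. So (197)! ≡ -1 × (198)^(-1) ≡ (-1)×(-1) = 1 mod 199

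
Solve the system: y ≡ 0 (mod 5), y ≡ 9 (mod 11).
M = 5 × 11 = 55. M₁ = 11, y₁ ≡ 1 (mod 5). M₂ = 5, y₂ ≡ 9 (mod 11). y = 0×11×1 + 9×5×9 ≡ 20 (mod 55)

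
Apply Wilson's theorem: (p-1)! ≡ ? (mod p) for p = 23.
By Wilson's theorem, (22)! ≡ -1 ≡ 22 (mod 23)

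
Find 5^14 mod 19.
By repeated squaring mod 19: 5^{1}≡5, 5^{2}≡6, 5^{4}≡17, 5^{8}≡4. Then 5^{14} = 5^{8+4+2} ≡ 4 × 17 × 6 ≡ 9 mod 19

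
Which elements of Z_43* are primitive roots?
There are φ(42) = 12 primitive roots mod 43: {3, 5, 12, 18, 19, 20, 26, 28, 29, 30, 33, 34}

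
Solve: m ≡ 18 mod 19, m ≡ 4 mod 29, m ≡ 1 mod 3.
M = 19 × 29 × 3 = 1653. M₁ = 87, y₁ ≡ 7 mod 19. M₂ = 57, y₂ ≡ 28 mod 29. M₃ = 551, y₃ ≡ 2 mod 3. m = 18×87×7 + 4×57×28 + 1×551×2 ≡ 265 mod 1653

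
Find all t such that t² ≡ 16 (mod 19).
The square roots of 16 mod 19 are 4 and 15. Verify: 4² = 16 ≡ 16 (mod 19)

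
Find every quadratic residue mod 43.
Quadratic residues modulo 43: {1, 4, 6, 9, 10, 11, 13, 14, 15, 16, 17, 21, 23, 24, 25, 31, 35, 36, 38, 40, 41}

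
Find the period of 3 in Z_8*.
Powers of 3 mod 8: 3^1≡3, 3^2≡1. ord_8(3) = 2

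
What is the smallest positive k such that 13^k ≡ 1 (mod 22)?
Powers of 13 mod 22: 13^1≡13, 13^2≡15, 13^3≡19, 13^4≡5, 13^5≡21, 13^6≡9, 13^7≡7, 13^8≡3, 13^9≡17, 13^10≡1. ord_22(13) = 10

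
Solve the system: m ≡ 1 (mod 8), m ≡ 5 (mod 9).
M = 8 × 9 = 72. M₁ = 9, y₁ ≡ 1 (mod 8). M₂ = 8, y₂ ≡ 8 (mod 9). m = 1×9×1 + 5×8×8 ≡ 41 (mod 72)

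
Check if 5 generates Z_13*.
5^{4} ≡ 1 mod 13 and 4 < 12, so ord_13(5) = 4 ≠ 12 and 5 is not a primitive root.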